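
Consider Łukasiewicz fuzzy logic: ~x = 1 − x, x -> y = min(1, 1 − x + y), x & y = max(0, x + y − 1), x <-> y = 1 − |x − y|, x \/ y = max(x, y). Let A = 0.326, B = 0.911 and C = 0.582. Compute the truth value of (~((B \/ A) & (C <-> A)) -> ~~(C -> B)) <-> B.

0.911

B \/ A = max(0.911, 0.326) = 0.911
C <-> A = 1 − |0.582 − 0.326| = 1 − 0.256 = 0.744
(B \/ A) & (C <-> A) = max(0, 0.911 + 0.744 − 1) = max(0, 0.655) = 0.655
~((B \/ A) & (C <-> A)) = 1 − 0.655 = 0.345
C -> B = min(1, 1 − 0.582 + 0.911) = min(1, 1.329) = 1.000
~(C -> B) = 1 − 1.000 = 0.000
~~(C -> B) = 1 − 0.000 = 1.000
~((B \/ A) & (C <-> A)) -> ~~(C -> B) = min(1, 1 − 0.345 + 1.000) = min(1, 1.655) = 1.000
(~((B \/ A) & (C <-> A)) -> ~~(C -> B)) <-> B = 1 − |1.000 − 0.911| = 1 − 0.089 = 0.911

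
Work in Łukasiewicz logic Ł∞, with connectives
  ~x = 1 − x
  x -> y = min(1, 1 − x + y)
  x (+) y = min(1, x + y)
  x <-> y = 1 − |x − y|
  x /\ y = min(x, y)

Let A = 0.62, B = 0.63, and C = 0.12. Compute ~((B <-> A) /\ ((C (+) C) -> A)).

0.01

B <-> A = 1 − |0.63 − 0.62| = 1 − 0.01 = 0.99
C (+) C = min(1, 0.12 + 0.12) = min(1, 0.24) = 0.24
(C (+) C) -> A = min(1, 1 − 0.24 + 0.62) = min(1, 1.38) = 1.00
(B <-> A) /\ ((C (+) C) -> A) = min(0.99, 1.00) = 0.99
~((B <-> A) /\ ((C (+) C) -> A)) = 1 − 0.99 = 0.01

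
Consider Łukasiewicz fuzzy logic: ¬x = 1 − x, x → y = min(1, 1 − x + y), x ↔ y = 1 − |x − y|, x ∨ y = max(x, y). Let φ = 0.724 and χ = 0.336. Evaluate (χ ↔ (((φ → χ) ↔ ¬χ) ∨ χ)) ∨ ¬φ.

0.388

φ → χ = min(1, 1 − 0.724 + 0.336) = min(1, 0.612) = 0.612
¬χ = 1 − 0.336 = 0.664
(φ → χ) ↔ ¬χ = 1 − |0.612 − 0.664| = 1 − 0.052 = 0.948
((φ → χ) ↔ ¬χ) ∨ χ = max(0.948, 0.336) = 0.948
χ ↔ (((φ → χ) ↔ ¬χ) ∨ χ) = 1 − |0.336 − 0.948| = 1 − 0.612 = 0.388
¬φ = 1 − 0.724 = 0.276
(χ ↔ (((φ → χ) ↔ ¬χ) ∨ χ)) ∨ ¬φ = max(0.388, 0.276) = 0.388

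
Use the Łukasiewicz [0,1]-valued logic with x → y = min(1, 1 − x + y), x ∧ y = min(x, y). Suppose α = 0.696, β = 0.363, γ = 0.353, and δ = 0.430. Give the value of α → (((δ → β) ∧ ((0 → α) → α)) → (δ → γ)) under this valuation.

1.000

δ → β = min(1, 1 − 0.430 + 0.363) = min(1, 0.933) = 0.933
0 → α = min(1, 1 − 0.000 + 0.696) = min(1, 1.696) = 1.000
(0 → α) → α = min(1, 1 − 1.000 + 0.696) = min(1, 0.696) = 0.696
(δ → β) ∧ ((0 → α) → α) = min(0.933, 0.696) = 0.696
δ → γ = min(1, 1 − 0.430 + 0.353) = min(1, 0.923) = 0.923
((δ → β) ∧ ((0 → α) → α)) → (δ → γ) = min(1, 1 − 0.696 + 0.923) = min(1, 1.227) = 1.000
α → (((δ → β) ∧ ((0 → α) → α)) → (δ → γ)) = min(1, 1 − 0.696 + 1.000) = min(1, 1.304) = 1.000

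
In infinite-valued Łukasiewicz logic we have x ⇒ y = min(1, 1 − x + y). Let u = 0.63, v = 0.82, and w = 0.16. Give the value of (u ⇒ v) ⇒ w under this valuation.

u ⇒ v = min(1, 1 − 0.63 + 0.82) = min(1, 1.19) = 1.00
(u ⇒ v) ⇒ w = min(1, 1 − 1.00 + 0.16) = min(1, 0.16) = 0.16

0.16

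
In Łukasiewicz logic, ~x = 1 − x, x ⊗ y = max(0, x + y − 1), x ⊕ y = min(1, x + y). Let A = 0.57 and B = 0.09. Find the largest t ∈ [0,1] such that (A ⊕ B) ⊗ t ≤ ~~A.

A ⊕ B = min(1, 0.57 + 0.09) = min(1, 0.66) = 0.66
So the left factor is A ⊕ B = 0.66.
~A = 1 − 0.57 = 0.43
~~A = 1 − 0.43 = 0.57
So the right-hand bound is ~~A = 0.57.
The residuum of the Łukasiewicz t-norm gives the supremum: min(1, 1 − 0.66 + 0.57).
1 − 0.66 + 0.57 = 0.91, so t = min(1, 0.91) = 0.91.
Check: 0.66 ⊗ 0.91 = max(0, 0.57) = 0.57 ≤ 0.57.

0.91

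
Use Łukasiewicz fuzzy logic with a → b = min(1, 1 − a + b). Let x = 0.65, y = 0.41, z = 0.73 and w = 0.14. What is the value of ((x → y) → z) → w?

x → y = min(1, 1 − 0.65 + 0.41) = min(1, 0.76) = 0.76
(x → y) → z = min(1, 1 − 0.76 + 0.73) = min(1, 0.97) = 0.97
((x → y) → z) → w = min(1, 1 − 0.97 + 0.14) = min(1, 0.17) = 0.17

0.17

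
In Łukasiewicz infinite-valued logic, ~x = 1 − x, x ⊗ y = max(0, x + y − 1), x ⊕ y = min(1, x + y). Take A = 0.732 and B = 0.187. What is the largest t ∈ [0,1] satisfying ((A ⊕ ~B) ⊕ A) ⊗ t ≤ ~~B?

0.187

~B = 1 − 0.187 = 0.813
A ⊕ ~B = min(1, 0.732 + 0.813) = min(1, 1.545) = 1.000
(A ⊕ ~B) ⊕ A = min(1, 1.000 + 0.732) = min(1, 1.732) = 1.000
So the left factor is (A ⊕ ~B) ⊕ A = 1.000.
~~B = 1 − 0.813 = 0.187
So the right-hand bound is ~~B = 0.187.
The residuum of the Łukasiewicz t-norm gives the supremum: min(1, 1 − 1.000 + 0.187).
1 − 1.000 + 0.187 = 0.187, so t = min(1, 0.187) = 0.187.
Check: 1.000 ⊗ 0.187 = max(0, 0.187) = 0.187 ≤ 0.187.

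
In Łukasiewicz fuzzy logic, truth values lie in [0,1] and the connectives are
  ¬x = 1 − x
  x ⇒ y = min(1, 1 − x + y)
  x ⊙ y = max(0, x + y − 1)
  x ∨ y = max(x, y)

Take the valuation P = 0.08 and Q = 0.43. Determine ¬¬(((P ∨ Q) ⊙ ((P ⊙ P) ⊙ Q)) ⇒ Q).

1.00

P ∨ Q = max(0.08, 0.43) = 0.43
P ⊙ P = max(0, 0.08 + 0.08 − 1) = max(0, -0.84) = 0.00
(P ⊙ P) ⊙ Q = max(0, 0.00 + 0.43 − 1) = max(0, -0.57) = 0.00
(P ∨ Q) ⊙ ((P ⊙ P) ⊙ Q) = max(0, 0.43 + 0.00 − 1) = max(0, -0.57) = 0.00
((P ∨ Q) ⊙ ((P ⊙ P) ⊙ Q)) ⇒ Q = min(1, 1 − 0.00 + 0.43) = min(1, 1.43) = 1.00
¬(((P ∨ Q) ⊙ ((P ⊙ P) ⊙ Q)) ⇒ Q) = 1 − 1.00 = 0.00
¬¬(((P ∨ Q) ⊙ ((P ⊙ P) ⊙ Q)) ⇒ Q) = 1 − 0.00 = 1.00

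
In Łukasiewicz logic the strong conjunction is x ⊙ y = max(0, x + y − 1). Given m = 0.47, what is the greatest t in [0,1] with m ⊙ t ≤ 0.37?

The residuum of the Łukasiewicz t-norm gives the supremum: min(1, 1 − 0.47 + 0.37).
1 − 0.47 + 0.37 = 0.90, so t = min(1, 0.90) = 0.90.
Check: 0.47 ⊙ 0.90 = max(0, 0.37) = 0.37 ≤ 0.37.

0.90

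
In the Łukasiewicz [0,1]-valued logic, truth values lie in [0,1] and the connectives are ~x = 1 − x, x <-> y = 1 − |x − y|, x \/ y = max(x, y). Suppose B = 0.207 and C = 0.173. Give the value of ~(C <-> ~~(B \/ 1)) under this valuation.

0.827

B \/ 1 = max(0.207, 1.000) = 1.000
~(B \/ 1) = 1 − 1.000 = 0.000
~~(B \/ 1) = 1 − 0.000 = 1.000
C <-> ~~(B \/ 1) = 1 − |0.173 − 1.000| = 1 − 0.827 = 0.173
~(C <-> ~~(B \/ 1)) = 1 − 0.173 = 0.827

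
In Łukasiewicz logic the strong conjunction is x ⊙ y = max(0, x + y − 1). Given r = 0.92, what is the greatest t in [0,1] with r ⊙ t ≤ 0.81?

0.89

The residuum of the Łukasiewicz t-norm gives the supremum: min(1, 1 − 0.92 + 0.81).
1 − 0.92 + 0.81 = 0.89, so t = min(1, 0.89) = 0.89.
Check: 0.92 ⊙ 0.89 = max(0, 0.81) = 0.81 ≤ 0.81.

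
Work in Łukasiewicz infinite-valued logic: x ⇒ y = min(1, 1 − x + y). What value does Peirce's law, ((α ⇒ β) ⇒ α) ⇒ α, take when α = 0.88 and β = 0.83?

α ⇒ β = min(1, 1 − 0.88 + 0.83) = min(1, 0.95) = 0.95
(α ⇒ β) ⇒ α = min(1, 1 − 0.95 + 0.88) = min(1, 0.93) = 0.93
((α ⇒ β) ⇒ α) ⇒ α = min(1, 1 − 0.93 + 0.88) = min(1, 0.95) = 0.95
(The value 0.95 < 1 shows this instance is not satisfied; not a Ł∞-tautology in general.)

0.95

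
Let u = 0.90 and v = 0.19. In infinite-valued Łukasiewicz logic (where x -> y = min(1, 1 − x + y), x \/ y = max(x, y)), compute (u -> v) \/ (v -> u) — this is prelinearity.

1.00

u -> v = min(1, 1 − 0.90 + 0.19) = min(1, 0.29) = 0.29
v -> u = min(1, 1 − 0.19 + 0.90) = min(1, 1.71) = 1.00
(u -> v) \/ (v -> u) = max(0.29, 1.00) = 1.00
(As expected: a Ł∞-tautology — holds in every MV-chain.)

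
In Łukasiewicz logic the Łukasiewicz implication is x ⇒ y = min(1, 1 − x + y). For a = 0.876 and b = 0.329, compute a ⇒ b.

0.453

a ⇒ b = min(1, 1 − 0.876 + 0.329) = min(1, 0.453) = 0.453
For comparison, the Gödel implication (1 if x ≤ y else y) would give 0.329.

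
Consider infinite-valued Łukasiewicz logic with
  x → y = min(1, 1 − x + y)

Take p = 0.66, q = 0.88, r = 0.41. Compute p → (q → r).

0.87

q → r = min(1, 1 − 0.88 + 0.41) = min(1, 0.53) = 0.53
p → (q → r) = min(1, 1 − 0.66 + 0.53) = min(1, 0.87) = 0.87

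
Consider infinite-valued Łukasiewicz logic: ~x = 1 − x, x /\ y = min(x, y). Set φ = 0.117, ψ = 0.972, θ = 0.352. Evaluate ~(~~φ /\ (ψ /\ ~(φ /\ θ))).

0.883

~φ = 1 − 0.117 = 0.883
~~φ = 1 − 0.883 = 0.117
φ /\ θ = min(0.117, 0.352) = 0.117
~(φ /\ θ) = 1 − 0.117 = 0.883
ψ /\ ~(φ /\ θ) = min(0.972, 0.883) = 0.883
~~φ /\ (ψ /\ ~(φ /\ θ)) = min(0.117, 0.883) = 0.117
~(~~φ /\ (ψ /\ ~(φ /\ θ))) = 1 − 0.117 = 0.883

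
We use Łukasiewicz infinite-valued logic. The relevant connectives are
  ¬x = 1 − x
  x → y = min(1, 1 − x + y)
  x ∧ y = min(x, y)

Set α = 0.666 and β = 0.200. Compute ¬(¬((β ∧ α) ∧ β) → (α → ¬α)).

β ∧ α = min(0.200, 0.666) = 0.200
(β ∧ α) ∧ β = min(0.200, 0.200) = 0.200
¬((β ∧ α) ∧ β) = 1 − 0.200 = 0.800
¬α = 1 − 0.666 = 0.334
α → ¬α = min(1, 1 − 0.666 + 0.334) = min(1, 0.668) = 0.668
¬((β ∧ α) ∧ β) → (α → ¬α) = min(1, 1 − 0.800 + 0.668) = min(1, 0.868) = 0.868
¬(¬((β ∧ α) ∧ β) → (α → ¬α)) = 1 − 0.868 = 0.132

0.132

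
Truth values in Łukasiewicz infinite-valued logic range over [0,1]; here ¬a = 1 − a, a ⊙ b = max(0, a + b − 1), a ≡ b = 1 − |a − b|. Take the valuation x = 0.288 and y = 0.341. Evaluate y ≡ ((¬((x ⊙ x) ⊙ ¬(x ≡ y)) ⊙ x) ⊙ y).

0.659

x ⊙ x = max(0, 0.288 + 0.288 − 1) = max(0, -0.424) = 0.000
x ≡ y = 1 − |0.288 − 0.341| = 1 − 0.053 = 0.947
¬(x ≡ y) = 1 − 0.947 = 0.053
(x ⊙ x) ⊙ ¬(x ≡ y) = max(0, 0.000 + 0.053 − 1) = max(0, -0.947) = 0.000
¬((x ⊙ x) ⊙ ¬(x ≡ y)) = 1 − 0.000 = 1.000
¬((x ⊙ x) ⊙ ¬(x ≡ y)) ⊙ x = max(0, 1.000 + 0.288 − 1) = max(0, 0.288) = 0.288
(¬((x ⊙ x) ⊙ ¬(x ≡ y)) ⊙ x) ⊙ y = max(0, 0.288 + 0.341 − 1) = max(0, -0.371) = 0.000
y ≡ ((¬((x ⊙ x) ⊙ ¬(x ≡ y)) ⊙ x) ⊙ y) = 1 − |0.341 − 0.000| = 1 − 0.341 = 0.659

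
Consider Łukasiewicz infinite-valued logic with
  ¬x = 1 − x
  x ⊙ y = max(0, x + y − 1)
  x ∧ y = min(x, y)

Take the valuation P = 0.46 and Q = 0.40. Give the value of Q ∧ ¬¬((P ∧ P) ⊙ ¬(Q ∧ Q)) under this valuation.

0.06

P ∧ P = min(0.46, 0.46) = 0.46
Q ∧ Q = min(0.40, 0.40) = 0.40
¬(Q ∧ Q) = 1 − 0.40 = 0.60
(P ∧ P) ⊙ ¬(Q ∧ Q) = max(0, 0.46 + 0.60 − 1) = max(0, 0.06) = 0.06
¬((P ∧ P) ⊙ ¬(Q ∧ Q)) = 1 − 0.06 = 0.94
¬¬((P ∧ P) ⊙ ¬(Q ∧ Q)) = 1 − 0.94 = 0.06
Q ∧ ¬¬((P ∧ P) ⊙ ¬(Q ∧ Q)) = min(0.40, 0.06) = 0.06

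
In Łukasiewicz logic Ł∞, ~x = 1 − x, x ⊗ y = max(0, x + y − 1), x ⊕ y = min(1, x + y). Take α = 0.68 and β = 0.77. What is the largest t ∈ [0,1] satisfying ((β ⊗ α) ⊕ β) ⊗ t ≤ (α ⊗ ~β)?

0.00

β ⊗ α = max(0, 0.77 + 0.68 − 1) = max(0, 0.45) = 0.45
(β ⊗ α) ⊕ β = min(1, 0.45 + 0.77) = min(1, 1.22) = 1.00
So the left factor is (β ⊗ α) ⊕ β = 1.00.
~β = 1 − 0.77 = 0.23
α ⊗ ~β = max(0, 0.68 + 0.23 − 1) = max(0, -0.09) = 0.00
So the right-hand bound is α ⊗ ~β = 0.00.
The residuum of the Łukasiewicz t-norm gives the supremum: min(1, 1 − 1.00 + 0.00).
1 − 1.00 + 0.00 = 0.00, so t = min(1, 0.00) = 0.00.
Check: 1.00 ⊗ 0.00 = max(0, 0.00) = 0.00 ≤ 0.00.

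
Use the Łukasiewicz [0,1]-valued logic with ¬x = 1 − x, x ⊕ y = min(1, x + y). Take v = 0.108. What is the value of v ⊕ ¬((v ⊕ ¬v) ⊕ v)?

¬v = 1 − 0.108 = 0.892
v ⊕ ¬v = min(1, 0.108 + 0.892) = min(1, 1.000) = 1.000
(v ⊕ ¬v) ⊕ v = min(1, 1.000 + 0.108) = min(1, 1.108) = 1.000
¬((v ⊕ ¬v) ⊕ v) = 1 − 1.000 = 0.000
v ⊕ ¬((v ⊕ ¬v) ⊕ v) = min(1, 0.108 + 0.000) = min(1, 0.108) = 0.108

0.108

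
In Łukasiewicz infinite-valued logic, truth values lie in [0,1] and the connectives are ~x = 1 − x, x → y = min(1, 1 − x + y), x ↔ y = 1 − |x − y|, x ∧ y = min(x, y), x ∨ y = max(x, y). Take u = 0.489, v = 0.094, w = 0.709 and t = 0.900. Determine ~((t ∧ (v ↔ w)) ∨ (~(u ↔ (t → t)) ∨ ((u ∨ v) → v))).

v ↔ w = 1 − |0.094 − 0.709| = 1 − 0.615 = 0.385
t ∧ (v ↔ w) = min(0.900, 0.385) = 0.385
t → t = min(1, 1 − 0.900 + 0.900) = min(1, 1.000) = 1.000
u ↔ (t → t) = 1 − |0.489 − 1.000| = 1 − 0.511 = 0.489
~(u ↔ (t → t)) = 1 − 0.489 = 0.511
u ∨ v = max(0.489, 0.094) = 0.489
(u ∨ v) → v = min(1, 1 − 0.489 + 0.094) = min(1, 0.605) = 0.605
~(u ↔ (t → t)) ∨ ((u ∨ v) → v) = max(0.511, 0.605) = 0.605
(t ∧ (v ↔ w)) ∨ (~(u ↔ (t → t)) ∨ ((u ∨ v) → v)) = max(0.385, 0.605) = 0.605
~((t ∧ (v ↔ w)) ∨ (~(u ↔ (t → t)) ∨ ((u ∨ v) → v))) = 1 − 0.605 = 0.395

0.395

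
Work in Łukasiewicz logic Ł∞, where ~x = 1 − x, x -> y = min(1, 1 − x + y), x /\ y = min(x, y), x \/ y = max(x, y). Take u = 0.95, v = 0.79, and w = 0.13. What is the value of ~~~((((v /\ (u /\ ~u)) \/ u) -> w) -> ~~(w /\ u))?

0.05

~u = 1 − 0.95 = 0.05
u /\ ~u = min(0.95, 0.05) = 0.05
v /\ (u /\ ~u) = min(0.79, 0.05) = 0.05
(v /\ (u /\ ~u)) \/ u = max(0.05, 0.95) = 0.95
((v /\ (u /\ ~u)) \/ u) -> w = min(1, 1 − 0.95 + 0.13) = min(1, 0.18) = 0.18
w /\ u = min(0.13, 0.95) = 0.13
~(w /\ u) = 1 − 0.13 = 0.87
~~(w /\ u) = 1 − 0.87 = 0.13
(((v /\ (u /\ ~u)) \/ u) -> w) -> ~~(w /\ u) = min(1, 1 − 0.18 + 0.13) = min(1, 0.95) = 0.95
~((((v /\ (u /\ ~u)) \/ u) -> w) -> ~~(w /\ u)) = 1 − 0.95 = 0.05
~~((((v /\ (u /\ ~u)) \/ u) -> w) -> ~~(w /\ u)) = 1 − 0.05 = 0.95
~~~((((v /\ (u /\ ~u)) \/ u) -> w) -> ~~(w /\ u)) = 1 − 0.95 = 0.05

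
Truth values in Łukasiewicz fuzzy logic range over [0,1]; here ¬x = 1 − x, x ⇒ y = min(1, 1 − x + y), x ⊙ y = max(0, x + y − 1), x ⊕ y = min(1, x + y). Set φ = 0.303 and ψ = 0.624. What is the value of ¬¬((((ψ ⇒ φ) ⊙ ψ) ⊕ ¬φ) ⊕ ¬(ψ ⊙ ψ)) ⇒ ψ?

0.624

ψ ⇒ φ = min(1, 1 − 0.624 + 0.303) = min(1, 0.679) = 0.679
(ψ ⇒ φ) ⊙ ψ = max(0, 0.679 + 0.624 − 1) = max(0, 0.303) = 0.303
¬φ = 1 − 0.303 = 0.697
((ψ ⇒ φ) ⊙ ψ) ⊕ ¬φ = min(1, 0.303 + 0.697) = min(1, 1.000) = 1.000
ψ ⊙ ψ = max(0, 0.624 + 0.624 − 1) = max(0, 0.248) = 0.248
¬(ψ ⊙ ψ) = 1 − 0.248 = 0.752
(((ψ ⇒ φ) ⊙ ψ) ⊕ ¬φ) ⊕ ¬(ψ ⊙ ψ) = min(1, 1.000 + 0.752) = min(1, 1.752) = 1.000
¬((((ψ ⇒ φ) ⊙ ψ) ⊕ ¬φ) ⊕ ¬(ψ ⊙ ψ)) = 1 − 1.000 = 0.000
¬¬((((ψ ⇒ φ) ⊙ ψ) ⊕ ¬φ) ⊕ ¬(ψ ⊙ ψ)) = 1 − 0.000 = 1.000
¬¬((((ψ ⇒ φ) ⊙ ψ) ⊕ ¬φ) ⊕ ¬(ψ ⊙ ψ)) ⇒ ψ = min(1, 1 − 1.000 + 0.624) = min(1, 0.624) = 0.624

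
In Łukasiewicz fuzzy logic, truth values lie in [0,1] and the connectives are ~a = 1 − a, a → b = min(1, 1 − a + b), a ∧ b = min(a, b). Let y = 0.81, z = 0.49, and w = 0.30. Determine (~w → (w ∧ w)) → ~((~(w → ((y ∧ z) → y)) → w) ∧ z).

~w = 1 − 0.30 = 0.70
w ∧ w = min(0.30, 0.30) = 0.30
~w → (w ∧ w) = min(1, 1 − 0.70 + 0.30) = min(1, 0.60) = 0.60
y ∧ z = min(0.81, 0.49) = 0.49
(y ∧ z) → y = min(1, 1 − 0.49 + 0.81) = min(1, 1.32) = 1.00
w → ((y ∧ z) → y) = min(1, 1 − 0.30 + 1.00) = min(1, 1.70) = 1.00
~(w → ((y ∧ z) → y)) = 1 − 1.00 = 0.00
~(w → ((y ∧ z) → y)) → w = min(1, 1 − 0.00 + 0.30) = min(1, 1.30) = 1.00
(~(w → ((y ∧ z) → y)) → w) ∧ z = min(1.00, 0.49) = 0.49
~((~(w → ((y ∧ z) → y)) → w) ∧ z) = 1 − 0.49 = 0.51
(~w → (w ∧ w)) → ~((~(w → ((y ∧ z) → y)) → w) ∧ z) = min(1, 1 − 0.60 + 0.51) = min(1, 0.91) = 0.91

0.91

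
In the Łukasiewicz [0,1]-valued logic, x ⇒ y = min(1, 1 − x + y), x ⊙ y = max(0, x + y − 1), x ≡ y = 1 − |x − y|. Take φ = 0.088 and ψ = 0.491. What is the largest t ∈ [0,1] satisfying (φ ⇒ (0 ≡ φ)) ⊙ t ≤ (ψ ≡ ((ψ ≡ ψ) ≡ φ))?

0.597

0 ≡ φ = 1 − |0.000 − 0.088| = 1 − 0.088 = 0.912
φ ⇒ (0 ≡ φ) = min(1, 1 − 0.088 + 0.912) = min(1, 1.824) = 1.000
So the left factor is φ ⇒ (0 ≡ φ) = 1.000.
ψ ≡ ψ = 1 − |0.491 − 0.491| = 1 − 0.000 = 1.000
(ψ ≡ ψ) ≡ φ = 1 − |1.000 − 0.088| = 1 − 0.912 = 0.088
ψ ≡ ((ψ ≡ ψ) ≡ φ) = 1 − |0.491 − 0.088| = 1 − 0.403 = 0.597
So the right-hand bound is ψ ≡ ((ψ ≡ ψ) ≡ φ) = 0.597.
The residuum of the Łukasiewicz t-norm gives the supremum: min(1, 1 − 1.000 + 0.597).
1 − 1.000 + 0.597 = 0.597, so t = min(1, 0.597) = 0.597.
Check: 1.000 ⊙ 0.597 = max(0, 0.597) = 0.597 ≤ 0.597.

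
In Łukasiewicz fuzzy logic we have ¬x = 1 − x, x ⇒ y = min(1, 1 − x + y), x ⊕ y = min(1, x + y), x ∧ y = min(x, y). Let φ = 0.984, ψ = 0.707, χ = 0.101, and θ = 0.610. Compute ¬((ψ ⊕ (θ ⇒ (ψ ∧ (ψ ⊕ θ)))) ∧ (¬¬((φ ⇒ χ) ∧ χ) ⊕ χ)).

ψ ⊕ θ = min(1, 0.707 + 0.610) = min(1, 1.317) = 1.000
ψ ∧ (ψ ⊕ θ) = min(0.707, 1.000) = 0.707
θ ⇒ (ψ ∧ (ψ ⊕ θ)) = min(1, 1 − 0.610 + 0.707) = min(1, 1.097) = 1.000
ψ ⊕ (θ ⇒ (ψ ∧ (ψ ⊕ θ))) = min(1, 0.707 + 1.000) = min(1, 1.707) = 1.000
φ ⇒ χ = min(1, 1 − 0.984 + 0.101) = min(1, 0.117) = 0.117
(φ ⇒ χ) ∧ χ = min(0.117, 0.101) = 0.101
¬((φ ⇒ χ) ∧ χ) = 1 − 0.101 = 0.899
¬¬((φ ⇒ χ) ∧ χ) = 1 − 0.899 = 0.101
¬¬((φ ⇒ χ) ∧ χ) ⊕ χ = min(1, 0.101 + 0.101) = min(1, 0.202) = 0.202
(ψ ⊕ (θ ⇒ (ψ ∧ (ψ ⊕ θ)))) ∧ (¬¬((φ ⇒ χ) ∧ χ) ⊕ χ) = min(1.000, 0.202) = 0.202
¬((ψ ⊕ (θ ⇒ (ψ ∧ (ψ ⊕ θ)))) ∧ (¬¬((φ ⇒ χ) ∧ χ) ⊕ χ)) = 1 − 0.202 = 0.798

0.798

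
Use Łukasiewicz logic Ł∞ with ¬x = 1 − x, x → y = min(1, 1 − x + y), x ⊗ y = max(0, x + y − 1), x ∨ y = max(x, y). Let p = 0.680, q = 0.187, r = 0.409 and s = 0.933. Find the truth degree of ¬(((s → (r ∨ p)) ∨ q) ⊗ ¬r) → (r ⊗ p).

r ∨ p = max(0.409, 0.680) = 0.680
s → (r ∨ p) = min(1, 1 − 0.933 + 0.680) = min(1, 0.747) = 0.747
(s → (r ∨ p)) ∨ q = max(0.747, 0.187) = 0.747
¬r = 1 − 0.409 = 0.591
((s → (r ∨ p)) ∨ q) ⊗ ¬r = max(0, 0.747 + 0.591 − 1) = max(0, 0.338) = 0.338
¬(((s → (r ∨ p)) ∨ q) ⊗ ¬r) = 1 − 0.338 = 0.662
r ⊗ p = max(0, 0.409 + 0.680 − 1) = max(0, 0.089) = 0.089
¬(((s → (r ∨ p)) ∨ q) ⊗ ¬r) → (r ⊗ p) = min(1, 1 − 0.662 + 0.089) = min(1, 0.427) = 0.427

0.427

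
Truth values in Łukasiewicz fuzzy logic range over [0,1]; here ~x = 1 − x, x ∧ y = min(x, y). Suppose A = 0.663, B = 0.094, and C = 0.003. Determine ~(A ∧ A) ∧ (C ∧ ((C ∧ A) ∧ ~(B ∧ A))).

A ∧ A = min(0.663, 0.663) = 0.663
~(A ∧ A) = 1 − 0.663 = 0.337
C ∧ A = min(0.003, 0.663) = 0.003
B ∧ A = min(0.094, 0.663) = 0.094
~(B ∧ A) = 1 − 0.094 = 0.906
(C ∧ A) ∧ ~(B ∧ A) = min(0.003, 0.906) = 0.003
C ∧ ((C ∧ A) ∧ ~(B ∧ A)) = min(0.003, 0.003) = 0.003
~(A ∧ A) ∧ (C ∧ ((C ∧ A) ∧ ~(B ∧ A))) = min(0.337, 0.003) = 0.003

0.003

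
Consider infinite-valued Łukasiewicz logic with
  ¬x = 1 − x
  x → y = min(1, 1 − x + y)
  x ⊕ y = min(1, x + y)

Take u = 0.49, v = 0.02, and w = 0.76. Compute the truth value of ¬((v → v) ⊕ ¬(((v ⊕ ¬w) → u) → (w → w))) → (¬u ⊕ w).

1.00

v → v = min(1, 1 − 0.02 + 0.02) = min(1, 1.00) = 1.00
¬w = 1 − 0.76 = 0.24
v ⊕ ¬w = min(1, 0.02 + 0.24) = min(1, 0.26) = 0.26
(v ⊕ ¬w) → u = min(1, 1 − 0.26 + 0.49) = min(1, 1.23) = 1.00
w → w = min(1, 1 − 0.76 + 0.76) = min(1, 1.00) = 1.00
((v ⊕ ¬w) → u) → (w → w) = min(1, 1 − 1.00 + 1.00) = min(1, 1.00) = 1.00
¬(((v ⊕ ¬w) → u) → (w → w)) = 1 − 1.00 = 0.00
(v → v) ⊕ ¬(((v ⊕ ¬w) → u) → (w → w)) = min(1, 1.00 + 0.00) = min(1, 1.00) = 1.00
¬((v → v) ⊕ ¬(((v ⊕ ¬w) → u) → (w → w))) = 1 − 1.00 = 0.00
¬u = 1 − 0.49 = 0.51
¬u ⊕ w = min(1, 0.51 + 0.76) = min(1, 1.27) = 1.00
¬((v → v) ⊕ ¬(((v ⊕ ¬w) → u) → (w → w))) → (¬u ⊕ w) = min(1, 1 − 0.00 + 1.00) = min(1, 2.00) = 1.00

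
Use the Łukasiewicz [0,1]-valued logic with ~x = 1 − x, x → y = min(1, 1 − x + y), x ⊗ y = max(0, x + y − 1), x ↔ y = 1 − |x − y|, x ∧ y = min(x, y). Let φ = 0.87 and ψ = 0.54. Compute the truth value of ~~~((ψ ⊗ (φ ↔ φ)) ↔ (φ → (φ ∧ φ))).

φ ↔ φ = 1 − |0.87 − 0.87| = 1 − 0.00 = 1.00
ψ ⊗ (φ ↔ φ) = max(0, 0.54 + 1.00 − 1) = max(0, 0.54) = 0.54
φ ∧ φ = min(0.87, 0.87) = 0.87
φ → (φ ∧ φ) = min(1, 1 − 0.87 + 0.87) = min(1, 1.00) = 1.00
(ψ ⊗ (φ ↔ φ)) ↔ (φ → (φ ∧ φ)) = 1 − |0.54 − 1.00| = 1 − 0.46 = 0.54
~((ψ ⊗ (φ ↔ φ)) ↔ (φ → (φ ∧ φ))) = 1 − 0.54 = 0.46
~~((ψ ⊗ (φ ↔ φ)) ↔ (φ → (φ ∧ φ))) = 1 − 0.46 = 0.54
~~~((ψ ⊗ (φ ↔ φ)) ↔ (φ → (φ ∧ φ))) = 1 − 0.54 = 0.46

0.46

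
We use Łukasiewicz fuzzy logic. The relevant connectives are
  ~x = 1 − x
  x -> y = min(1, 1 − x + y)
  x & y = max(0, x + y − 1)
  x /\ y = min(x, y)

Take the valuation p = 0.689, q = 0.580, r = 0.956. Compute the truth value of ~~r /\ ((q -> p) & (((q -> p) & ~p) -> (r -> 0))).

0.733

~r = 1 − 0.956 = 0.044
~~r = 1 − 0.044 = 0.956
q -> p = min(1, 1 − 0.580 + 0.689) = min(1, 1.109) = 1.000
~p = 1 − 0.689 = 0.311
(q -> p) & ~p = max(0, 1.000 + 0.311 − 1) = max(0, 0.311) = 0.311
r -> 0 = min(1, 1 − 0.956 + 0.000) = min(1, 0.044) = 0.044
((q -> p) & ~p) -> (r -> 0) = min(1, 1 − 0.311 + 0.044) = min(1, 0.733) = 0.733
(q -> p) & (((q -> p) & ~p) -> (r -> 0)) = max(0, 1.000 + 0.733 − 1) = max(0, 0.733) = 0.733
~~r /\ ((q -> p) & (((q -> p) & ~p) -> (r -> 0))) = min(0.956, 0.733) = 0.733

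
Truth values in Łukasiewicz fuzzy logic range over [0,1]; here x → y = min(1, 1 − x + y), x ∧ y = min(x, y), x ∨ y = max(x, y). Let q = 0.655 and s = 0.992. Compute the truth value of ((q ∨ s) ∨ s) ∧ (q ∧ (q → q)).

0.655

q ∨ s = max(0.655, 0.992) = 0.992
(q ∨ s) ∨ s = max(0.992, 0.992) = 0.992
q → q = min(1, 1 − 0.655 + 0.655) = min(1, 1.000) = 1.000
q ∧ (q → q) = min(0.655, 1.000) = 0.655
((q ∨ s) ∨ s) ∧ (q ∧ (q → q)) = min(0.992, 0.655) = 0.655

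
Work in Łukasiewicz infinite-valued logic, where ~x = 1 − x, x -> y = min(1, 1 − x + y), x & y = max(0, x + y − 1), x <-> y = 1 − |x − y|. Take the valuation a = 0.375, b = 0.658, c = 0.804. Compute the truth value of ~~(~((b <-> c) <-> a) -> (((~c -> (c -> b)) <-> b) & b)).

b <-> c = 1 − |0.658 − 0.804| = 1 − 0.146 = 0.854
(b <-> c) <-> a = 1 − |0.854 − 0.375| = 1 − 0.479 = 0.521
~((b <-> c) <-> a) = 1 − 0.521 = 0.479
~c = 1 − 0.804 = 0.196
c -> b = min(1, 1 − 0.804 + 0.658) = min(1, 0.854) = 0.854
~c -> (c -> b) = min(1, 1 − 0.196 + 0.854) = min(1, 1.658) = 1.000
(~c -> (c -> b)) <-> b = 1 − |1.000 − 0.658| = 1 − 0.342 = 0.658
((~c -> (c -> b)) <-> b) & b = max(0, 0.658 + 0.658 − 1) = max(0, 0.316) = 0.316
~((b <-> c) <-> a) -> (((~c -> (c -> b)) <-> b) & b) = min(1, 1 − 0.479 + 0.316) = min(1, 0.837) = 0.837
~(~((b <-> c) <-> a) -> (((~c -> (c -> b)) <-> b) & b)) = 1 − 0.837 = 0.163
~~(~((b <-> c) <-> a) -> (((~c -> (c -> b)) <-> b) & b)) = 1 − 0.163 = 0.837

0.837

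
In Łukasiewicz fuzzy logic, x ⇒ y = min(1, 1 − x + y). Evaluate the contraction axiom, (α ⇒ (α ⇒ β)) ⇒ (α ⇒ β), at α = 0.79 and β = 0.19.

0.79

α ⇒ β = min(1, 1 − 0.79 + 0.19) = min(1, 0.40) = 0.40
α ⇒ (α ⇒ β) = min(1, 1 − 0.79 + 0.40) = min(1, 0.61) = 0.61
(α ⇒ (α ⇒ β)) ⇒ (α ⇒ β) = min(1, 1 − 0.61 + 0.40) = min(1, 0.79) = 0.79
(The value 0.79 < 1 shows this instance is not satisfied; fails in Ł∞ (the t-norm is not idempotent).)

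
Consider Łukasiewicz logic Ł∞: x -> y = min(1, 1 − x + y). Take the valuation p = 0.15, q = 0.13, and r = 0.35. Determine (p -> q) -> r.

p -> q = min(1, 1 − 0.15 + 0.13) = min(1, 0.98) = 0.98
(p -> q) -> r = min(1, 1 − 0.98 + 0.35) = min(1, 0.37) = 0.37

0.37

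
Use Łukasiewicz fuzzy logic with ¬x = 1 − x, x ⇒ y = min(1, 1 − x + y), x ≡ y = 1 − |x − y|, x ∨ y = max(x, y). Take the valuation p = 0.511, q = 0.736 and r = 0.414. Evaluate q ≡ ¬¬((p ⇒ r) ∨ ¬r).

p ⇒ r = min(1, 1 − 0.511 + 0.414) = min(1, 0.903) = 0.903
¬r = 1 − 0.414 = 0.586
(p ⇒ r) ∨ ¬r = max(0.903, 0.586) = 0.903
¬((p ⇒ r) ∨ ¬r) = 1 − 0.903 = 0.097
¬¬((p ⇒ r) ∨ ¬r) = 1 − 0.097 = 0.903
q ≡ ¬¬((p ⇒ r) ∨ ¬r) = 1 − |0.736 − 0.903| = 1 − 0.167 = 0.833

0.833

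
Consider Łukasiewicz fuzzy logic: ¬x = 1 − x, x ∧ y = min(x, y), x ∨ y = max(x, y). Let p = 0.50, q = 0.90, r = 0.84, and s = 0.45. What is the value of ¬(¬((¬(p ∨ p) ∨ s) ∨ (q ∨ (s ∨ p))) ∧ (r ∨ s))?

p ∨ p = max(0.50, 0.50) = 0.50
¬(p ∨ p) = 1 − 0.50 = 0.50
¬(p ∨ p) ∨ s = max(0.50, 0.45) = 0.50
s ∨ p = max(0.45, 0.50) = 0.50
q ∨ (s ∨ p) = max(0.90, 0.50) = 0.90
(¬(p ∨ p) ∨ s) ∨ (q ∨ (s ∨ p)) = max(0.50, 0.90) = 0.90
¬((¬(p ∨ p) ∨ s) ∨ (q ∨ (s ∨ p))) = 1 − 0.90 = 0.10
r ∨ s = max(0.84, 0.45) = 0.84
¬((¬(p ∨ p) ∨ s) ∨ (q ∨ (s ∨ p))) ∧ (r ∨ s) = min(0.10, 0.84) = 0.10
¬(¬((¬(p ∨ p) ∨ s) ∨ (q ∨ (s ∨ p))) ∧ (r ∨ s)) = 1 − 0.10 = 0.90

0.90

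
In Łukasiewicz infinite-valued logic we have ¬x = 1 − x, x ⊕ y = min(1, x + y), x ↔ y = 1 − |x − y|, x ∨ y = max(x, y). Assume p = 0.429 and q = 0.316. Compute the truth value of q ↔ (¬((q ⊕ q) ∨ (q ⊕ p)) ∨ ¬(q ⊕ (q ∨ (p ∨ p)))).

0.939

q ⊕ q = min(1, 0.316 + 0.316) = min(1, 0.632) = 0.632
q ⊕ p = min(1, 0.316 + 0.429) = min(1, 0.745) = 0.745
(q ⊕ q) ∨ (q ⊕ p) = max(0.632, 0.745) = 0.745
¬((q ⊕ q) ∨ (q ⊕ p)) = 1 − 0.745 = 0.255
p ∨ p = max(0.429, 0.429) = 0.429
q ∨ (p ∨ p) = max(0.316, 0.429) = 0.429
q ⊕ (q ∨ (p ∨ p)) = min(1, 0.316 + 0.429) = min(1, 0.745) = 0.745
¬(q ⊕ (q ∨ (p ∨ p))) = 1 − 0.745 = 0.255
¬((q ⊕ q) ∨ (q ⊕ p)) ∨ ¬(q ⊕ (q ∨ (p ∨ p))) = max(0.255, 0.255) = 0.255
q ↔ (¬((q ⊕ q) ∨ (q ⊕ p)) ∨ ¬(q ⊕ (q ∨ (p ∨ p)))) = 1 − |0.316 − 0.255| = 1 − 0.061 = 0.939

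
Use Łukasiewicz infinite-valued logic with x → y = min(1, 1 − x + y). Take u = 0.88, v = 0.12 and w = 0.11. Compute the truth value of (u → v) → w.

0.87

u → v = min(1, 1 − 0.88 + 0.12) = min(1, 0.24) = 0.24
(u → v) → w = min(1, 1 − 0.24 + 0.11) = min(1, 0.87) = 0.87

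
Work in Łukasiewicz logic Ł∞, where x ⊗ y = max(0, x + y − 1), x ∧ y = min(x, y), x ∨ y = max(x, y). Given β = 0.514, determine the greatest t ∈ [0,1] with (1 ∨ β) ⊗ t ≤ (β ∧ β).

1 ∨ β = max(1.000, 0.514) = 1.000
So the left factor is 1 ∨ β = 1.000.
β ∧ β = min(0.514, 0.514) = 0.514
So the right-hand bound is β ∧ β = 0.514.
The residuum of the Łukasiewicz t-norm gives the supremum: min(1, 1 − 1.000 + 0.514).
1 − 1.000 + 0.514 = 0.514, so t = min(1, 0.514) = 0.514.
Check: 1.000 ⊗ 0.514 = max(0, 0.514) = 0.514 ≤ 0.514.

0.514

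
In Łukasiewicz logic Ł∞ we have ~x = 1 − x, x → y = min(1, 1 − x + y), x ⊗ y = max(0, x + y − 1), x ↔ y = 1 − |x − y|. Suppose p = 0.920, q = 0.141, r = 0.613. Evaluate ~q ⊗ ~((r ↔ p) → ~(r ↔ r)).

~q = 1 − 0.141 = 0.859
r ↔ p = 1 − |0.613 − 0.920| = 1 − 0.307 = 0.693
r ↔ r = 1 − |0.613 − 0.613| = 1 − 0.000 = 1.000
~(r ↔ r) = 1 − 1.000 = 0.000
(r ↔ p) → ~(r ↔ r) = min(1, 1 − 0.693 + 0.000) = min(1, 0.307) = 0.307
~((r ↔ p) → ~(r ↔ r)) = 1 − 0.307 = 0.693
~q ⊗ ~((r ↔ p) → ~(r ↔ r)) = max(0, 0.859 + 0.693 − 1) = max(0, 0.552) = 0.552

0.552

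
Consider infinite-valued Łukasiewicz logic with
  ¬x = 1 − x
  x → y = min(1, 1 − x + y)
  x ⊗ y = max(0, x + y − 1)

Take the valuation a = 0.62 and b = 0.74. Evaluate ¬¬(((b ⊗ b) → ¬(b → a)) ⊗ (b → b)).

0.64

b ⊗ b = max(0, 0.74 + 0.74 − 1) = max(0, 0.48) = 0.48
b → a = min(1, 1 − 0.74 + 0.62) = min(1, 0.88) = 0.88
¬(b → a) = 1 − 0.88 = 0.12
(b ⊗ b) → ¬(b → a) = min(1, 1 − 0.48 + 0.12) = min(1, 0.64) = 0.64
b → b = min(1, 1 − 0.74 + 0.74) = min(1, 1.00) = 1.00
((b ⊗ b) → ¬(b → a)) ⊗ (b → b) = max(0, 0.64 + 1.00 − 1) = max(0, 0.64) = 0.64
¬(((b ⊗ b) → ¬(b → a)) ⊗ (b → b)) = 1 − 0.64 = 0.36
¬¬(((b ⊗ b) → ¬(b → a)) ⊗ (b → b)) = 1 − 0.36 = 0.64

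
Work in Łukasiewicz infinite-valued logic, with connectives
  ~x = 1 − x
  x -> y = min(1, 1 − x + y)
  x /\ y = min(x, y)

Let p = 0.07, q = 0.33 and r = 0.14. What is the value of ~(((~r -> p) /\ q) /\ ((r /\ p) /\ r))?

~r = 1 − 0.14 = 0.86
~r -> p = min(1, 1 − 0.86 + 0.07) = min(1, 0.21) = 0.21
(~r -> p) /\ q = min(0.21, 0.33) = 0.21
r /\ p = min(0.14, 0.07) = 0.07
(r /\ p) /\ r = min(0.07, 0.14) = 0.07
((~r -> p) /\ q) /\ ((r /\ p) /\ r) = min(0.21, 0.07) = 0.07
~(((~r -> p) /\ q) /\ ((r /\ p) /\ r)) = 1 − 0.07 = 0.93

0.93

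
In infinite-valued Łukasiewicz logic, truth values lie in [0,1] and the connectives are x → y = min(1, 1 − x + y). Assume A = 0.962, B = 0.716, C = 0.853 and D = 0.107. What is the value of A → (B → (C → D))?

0.576

C → D = min(1, 1 − 0.853 + 0.107) = min(1, 0.254) = 0.254
B → (C → D) = min(1, 1 − 0.716 + 0.254) = min(1, 0.538) = 0.538
A → (B → (C → D)) = min(1, 1 − 0.962 + 0.538) = min(1, 0.576) = 0.576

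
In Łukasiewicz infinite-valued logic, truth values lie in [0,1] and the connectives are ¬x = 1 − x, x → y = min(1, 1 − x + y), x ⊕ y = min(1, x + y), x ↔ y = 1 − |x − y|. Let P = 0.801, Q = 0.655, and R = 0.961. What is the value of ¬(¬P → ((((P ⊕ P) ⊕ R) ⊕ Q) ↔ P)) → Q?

¬P = 1 − 0.801 = 0.199
P ⊕ P = min(1, 0.801 + 0.801) = min(1, 1.602) = 1.000
(P ⊕ P) ⊕ R = min(1, 1.000 + 0.961) = min(1, 1.961) = 1.000
((P ⊕ P) ⊕ R) ⊕ Q = min(1, 1.000 + 0.655) = min(1, 1.655) = 1.000
(((P ⊕ P) ⊕ R) ⊕ Q) ↔ P = 1 − |1.000 − 0.801| = 1 − 0.199 = 0.801
¬P → ((((P ⊕ P) ⊕ R) ⊕ Q) ↔ P) = min(1, 1 − 0.199 + 0.801) = min(1, 1.602) = 1.000
¬(¬P → ((((P ⊕ P) ⊕ R) ⊕ Q) ↔ P)) = 1 − 1.000 = 0.000
¬(¬P → ((((P ⊕ P) ⊕ R) ⊕ Q) ↔ P)) → Q = min(1, 1 − 0.000 + 0.655) = min(1, 1.655) = 1.000

1.000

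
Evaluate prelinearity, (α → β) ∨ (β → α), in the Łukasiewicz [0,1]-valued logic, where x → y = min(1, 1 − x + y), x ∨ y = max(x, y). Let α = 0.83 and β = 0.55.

α → β = min(1, 1 − 0.83 + 0.55) = min(1, 0.72) = 0.72
β → α = min(1, 1 − 0.55 + 0.83) = min(1, 1.28) = 1.00
(α → β) ∨ (β → α) = max(0.72, 1.00) = 1.00
(As expected: a Ł∞-tautology — holds in every MV-chain.)

1.00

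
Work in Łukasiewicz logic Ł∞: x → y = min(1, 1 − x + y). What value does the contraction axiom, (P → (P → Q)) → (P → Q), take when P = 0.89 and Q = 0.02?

0.89

P → Q = min(1, 1 − 0.89 + 0.02) = min(1, 0.13) = 0.13
P → (P → Q) = min(1, 1 − 0.89 + 0.13) = min(1, 0.24) = 0.24
(P → (P → Q)) → (P → Q) = min(1, 1 − 0.24 + 0.13) = min(1, 0.89) = 0.89
(The value 0.89 < 1 shows this instance is not satisfied; fails in Ł∞ (the t-norm is not idempotent).)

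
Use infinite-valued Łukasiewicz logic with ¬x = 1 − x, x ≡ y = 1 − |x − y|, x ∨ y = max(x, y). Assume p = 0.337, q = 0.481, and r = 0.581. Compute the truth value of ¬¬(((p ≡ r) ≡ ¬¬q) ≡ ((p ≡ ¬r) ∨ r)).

0.807

p ≡ r = 1 − |0.337 − 0.581| = 1 − 0.244 = 0.756
¬q = 1 − 0.481 = 0.519
¬¬q = 1 − 0.519 = 0.481
(p ≡ r) ≡ ¬¬q = 1 − |0.756 − 0.481| = 1 − 0.275 = 0.725
¬r = 1 − 0.581 = 0.419
p ≡ ¬r = 1 − |0.337 − 0.419| = 1 − 0.082 = 0.918
(p ≡ ¬r) ∨ r = max(0.918, 0.581) = 0.918
((p ≡ r) ≡ ¬¬q) ≡ ((p ≡ ¬r) ∨ r) = 1 − |0.725 − 0.918| = 1 − 0.193 = 0.807
¬(((p ≡ r) ≡ ¬¬q) ≡ ((p ≡ ¬r) ∨ r)) = 1 − 0.807 = 0.193
¬¬(((p ≡ r) ≡ ¬¬q) ≡ ((p ≡ ¬r) ∨ r)) = 1 − 0.193 = 0.807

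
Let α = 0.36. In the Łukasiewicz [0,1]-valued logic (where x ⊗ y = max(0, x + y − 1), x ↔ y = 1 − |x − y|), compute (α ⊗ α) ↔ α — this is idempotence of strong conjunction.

α ⊗ α = max(0, 0.36 + 0.36 − 1) = max(0, -0.28) = 0.00
(α ⊗ α) ↔ α = 1 − |0.00 − 0.36| = 1 − 0.36 = 0.64
(The value 0.64 < 1 shows this instance is not satisfied; fails in Ł∞ since a ⊗ a = max(0, 2a−1) ≠ a in general.)

0.64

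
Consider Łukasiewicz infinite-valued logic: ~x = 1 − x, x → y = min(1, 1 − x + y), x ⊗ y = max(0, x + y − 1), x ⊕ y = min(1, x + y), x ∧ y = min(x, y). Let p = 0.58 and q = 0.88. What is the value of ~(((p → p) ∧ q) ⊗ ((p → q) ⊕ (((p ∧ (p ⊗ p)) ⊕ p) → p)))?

0.12

p → p = min(1, 1 − 0.58 + 0.58) = min(1, 1.00) = 1.00
(p → p) ∧ q = min(1.00, 0.88) = 0.88
p → q = min(1, 1 − 0.58 + 0.88) = min(1, 1.30) = 1.00
p ⊗ p = max(0, 0.58 + 0.58 − 1) = max(0, 0.16) = 0.16
p ∧ (p ⊗ p) = min(0.58, 0.16) = 0.16
(p ∧ (p ⊗ p)) ⊕ p = min(1, 0.16 + 0.58) = min(1, 0.74) = 0.74
((p ∧ (p ⊗ p)) ⊕ p) → p = min(1, 1 − 0.74 + 0.58) = min(1, 0.84) = 0.84
(p → q) ⊕ (((p ∧ (p ⊗ p)) ⊕ p) → p) = min(1, 1.00 + 0.84) = min(1, 1.84) = 1.00
((p → p) ∧ q) ⊗ ((p → q) ⊕ (((p ∧ (p ⊗ p)) ⊕ p) → p)) = max(0, 0.88 + 1.00 − 1) = max(0, 0.88) = 0.88
~(((p → p) ∧ q) ⊗ ((p → q) ⊕ (((p ∧ (p ⊗ p)) ⊕ p) → p))) = 1 − 0.88 = 0.12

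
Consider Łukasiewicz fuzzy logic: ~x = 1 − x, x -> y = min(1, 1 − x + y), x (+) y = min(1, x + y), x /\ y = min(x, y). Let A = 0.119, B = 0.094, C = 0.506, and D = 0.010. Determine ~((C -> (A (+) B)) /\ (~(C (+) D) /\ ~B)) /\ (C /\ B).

A (+) B = min(1, 0.119 + 0.094) = min(1, 0.213) = 0.213
C -> (A (+) B) = min(1, 1 − 0.506 + 0.213) = min(1, 0.707) = 0.707
C (+) D = min(1, 0.506 + 0.010) = min(1, 0.516) = 0.516
~(C (+) D) = 1 − 0.516 = 0.484
~B = 1 − 0.094 = 0.906
~(C (+) D) /\ ~B = min(0.484, 0.906) = 0.484
(C -> (A (+) B)) /\ (~(C (+) D) /\ ~B) = min(0.707, 0.484) = 0.484
~((C -> (A (+) B)) /\ (~(C (+) D) /\ ~B)) = 1 − 0.484 = 0.516
C /\ B = min(0.506, 0.094) = 0.094
~((C -> (A (+) B)) /\ (~(C (+) D) /\ ~B)) /\ (C /\ B) = min(0.516, 0.094) = 0.094

0.094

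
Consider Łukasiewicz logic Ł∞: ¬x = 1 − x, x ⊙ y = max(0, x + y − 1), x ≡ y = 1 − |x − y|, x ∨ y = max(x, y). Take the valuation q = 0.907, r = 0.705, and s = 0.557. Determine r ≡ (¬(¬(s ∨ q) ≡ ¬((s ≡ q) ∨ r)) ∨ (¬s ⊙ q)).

s ∨ q = max(0.557, 0.907) = 0.907
¬(s ∨ q) = 1 − 0.907 = 0.093
s ≡ q = 1 − |0.557 − 0.907| = 1 − 0.350 = 0.650
(s ≡ q) ∨ r = max(0.650, 0.705) = 0.705
¬((s ≡ q) ∨ r) = 1 − 0.705 = 0.295
¬(s ∨ q) ≡ ¬((s ≡ q) ∨ r) = 1 − |0.093 − 0.295| = 1 − 0.202 = 0.798
¬(¬(s ∨ q) ≡ ¬((s ≡ q) ∨ r)) = 1 − 0.798 = 0.202
¬s = 1 − 0.557 = 0.443
¬s ⊙ q = max(0, 0.443 + 0.907 − 1) = max(0, 0.350) = 0.350
¬(¬(s ∨ q) ≡ ¬((s ≡ q) ∨ r)) ∨ (¬s ⊙ q) = max(0.202, 0.350) = 0.350
r ≡ (¬(¬(s ∨ q) ≡ ¬((s ≡ q) ∨ r)) ∨ (¬s ⊙ q)) = 1 − |0.705 − 0.350| = 1 − 0.355 = 0.645

0.645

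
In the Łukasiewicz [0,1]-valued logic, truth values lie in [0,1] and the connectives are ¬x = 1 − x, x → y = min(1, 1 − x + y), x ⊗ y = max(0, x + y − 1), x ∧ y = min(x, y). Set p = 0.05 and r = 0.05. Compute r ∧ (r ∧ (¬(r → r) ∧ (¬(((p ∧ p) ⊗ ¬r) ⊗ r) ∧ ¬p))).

0.00

r → r = min(1, 1 − 0.05 + 0.05) = min(1, 1.00) = 1.00
¬(r → r) = 1 − 1.00 = 0.00
p ∧ p = min(0.05, 0.05) = 0.05
¬r = 1 − 0.05 = 0.95
(p ∧ p) ⊗ ¬r = max(0, 0.05 + 0.95 − 1) = max(0, 0.00) = 0.00
((p ∧ p) ⊗ ¬r) ⊗ r = max(0, 0.00 + 0.05 − 1) = max(0, -0.95) = 0.00
¬(((p ∧ p) ⊗ ¬r) ⊗ r) = 1 − 0.00 = 1.00
¬p = 1 − 0.05 = 0.95
¬(((p ∧ p) ⊗ ¬r) ⊗ r) ∧ ¬p = min(1.00, 0.95) = 0.95
¬(r → r) ∧ (¬(((p ∧ p) ⊗ ¬r) ⊗ r) ∧ ¬p) = min(0.00, 0.95) = 0.00
r ∧ (¬(r → r) ∧ (¬(((p ∧ p) ⊗ ¬r) ⊗ r) ∧ ¬p)) = min(0.05, 0.00) = 0.00
r ∧ (r ∧ (¬(r → r) ∧ (¬(((p ∧ p) ⊗ ¬r) ⊗ r) ∧ ¬p))) = min(0.05, 0.00) = 0.00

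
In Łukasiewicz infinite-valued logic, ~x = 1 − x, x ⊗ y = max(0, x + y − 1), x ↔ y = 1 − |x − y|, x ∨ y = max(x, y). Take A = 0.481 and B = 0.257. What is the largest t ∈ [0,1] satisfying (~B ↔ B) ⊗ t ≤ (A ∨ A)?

0.967

~B = 1 − 0.257 = 0.743
~B ↔ B = 1 − |0.743 − 0.257| = 1 − 0.486 = 0.514
So the left factor is ~B ↔ B = 0.514.
A ∨ A = max(0.481, 0.481) = 0.481
So the right-hand bound is A ∨ A = 0.481.
The residuum of the Łukasiewicz t-norm gives the supremum: min(1, 1 − 0.514 + 0.481).
1 − 0.514 + 0.481 = 0.967, so t = min(1, 0.967) = 0.967.
Check: 0.514 ⊗ 0.967 = max(0, 0.481) = 0.481 ≤ 0.481.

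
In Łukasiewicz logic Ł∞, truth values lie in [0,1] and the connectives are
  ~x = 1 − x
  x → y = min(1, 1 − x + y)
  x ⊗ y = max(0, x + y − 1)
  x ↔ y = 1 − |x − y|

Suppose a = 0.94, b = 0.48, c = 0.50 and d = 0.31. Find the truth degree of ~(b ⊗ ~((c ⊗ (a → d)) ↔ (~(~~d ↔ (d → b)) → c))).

0.71

a → d = min(1, 1 − 0.94 + 0.31) = min(1, 0.37) = 0.37
c ⊗ (a → d) = max(0, 0.50 + 0.37 − 1) = max(0, -0.13) = 0.00
~d = 1 − 0.31 = 0.69
~~d = 1 − 0.69 = 0.31
d → b = min(1, 1 − 0.31 + 0.48) = min(1, 1.17) = 1.00
~~d ↔ (d → b) = 1 − |0.31 − 1.00| = 1 − 0.69 = 0.31
~(~~d ↔ (d → b)) = 1 − 0.31 = 0.69
~(~~d ↔ (d → b)) → c = min(1, 1 − 0.69 + 0.50) = min(1, 0.81) = 0.81
(c ⊗ (a → d)) ↔ (~(~~d ↔ (d → b)) → c) = 1 − |0.00 − 0.81| = 1 − 0.81 = 0.19
~((c ⊗ (a → d)) ↔ (~(~~d ↔ (d → b)) → c)) = 1 − 0.19 = 0.81
b ⊗ ~((c ⊗ (a → d)) ↔ (~(~~d ↔ (d → b)) → c)) = max(0, 0.48 + 0.81 − 1) = max(0, 0.29) = 0.29
~(b ⊗ ~((c ⊗ (a → d)) ↔ (~(~~d ↔ (d → b)) → c))) = 1 − 0.29 = 0.71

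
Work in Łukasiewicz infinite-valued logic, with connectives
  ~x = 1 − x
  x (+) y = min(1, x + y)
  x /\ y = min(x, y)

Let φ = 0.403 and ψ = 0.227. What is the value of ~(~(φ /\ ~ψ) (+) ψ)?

~ψ = 1 − 0.227 = 0.773
φ /\ ~ψ = min(0.403, 0.773) = 0.403
~(φ /\ ~ψ) = 1 − 0.403 = 0.597
~(φ /\ ~ψ) (+) ψ = min(1, 0.597 + 0.227) = min(1, 0.824) = 0.824
~(~(φ /\ ~ψ) (+) ψ) = 1 − 0.824 = 0.176

0.176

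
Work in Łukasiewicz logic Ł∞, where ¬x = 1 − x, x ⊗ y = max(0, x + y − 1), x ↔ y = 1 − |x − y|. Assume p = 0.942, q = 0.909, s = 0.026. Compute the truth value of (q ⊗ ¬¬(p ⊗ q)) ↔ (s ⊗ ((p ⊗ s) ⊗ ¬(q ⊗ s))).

p ⊗ q = max(0, 0.942 + 0.909 − 1) = max(0, 0.851) = 0.851
¬(p ⊗ q) = 1 − 0.851 = 0.149
¬¬(p ⊗ q) = 1 − 0.149 = 0.851
q ⊗ ¬¬(p ⊗ q) = max(0, 0.909 + 0.851 − 1) = max(0, 0.760) = 0.760
p ⊗ s = max(0, 0.942 + 0.026 − 1) = max(0, -0.032) = 0.000
q ⊗ s = max(0, 0.909 + 0.026 − 1) = max(0, -0.065) = 0.000
¬(q ⊗ s) = 1 − 0.000 = 1.000
(p ⊗ s) ⊗ ¬(q ⊗ s) = max(0, 0.000 + 1.000 − 1) = max(0, 0.000) = 0.000
s ⊗ ((p ⊗ s) ⊗ ¬(q ⊗ s)) = max(0, 0.026 + 0.000 − 1) = max(0, -0.974) = 0.000
(q ⊗ ¬¬(p ⊗ q)) ↔ (s ⊗ ((p ⊗ s) ⊗ ¬(q ⊗ s))) = 1 − |0.760 − 0.000| = 1 − 0.760 = 0.240

0.240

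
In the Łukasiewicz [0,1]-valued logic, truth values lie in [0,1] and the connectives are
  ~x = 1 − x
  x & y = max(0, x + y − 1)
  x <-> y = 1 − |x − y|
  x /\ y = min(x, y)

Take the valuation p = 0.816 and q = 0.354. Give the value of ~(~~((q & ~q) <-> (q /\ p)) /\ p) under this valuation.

~q = 1 − 0.354 = 0.646
q & ~q = max(0, 0.354 + 0.646 − 1) = max(0, 0.000) = 0.000
q /\ p = min(0.354, 0.816) = 0.354
(q & ~q) <-> (q /\ p) = 1 − |0.000 − 0.354| = 1 − 0.354 = 0.646
~((q & ~q) <-> (q /\ p)) = 1 − 0.646 = 0.354
~~((q & ~q) <-> (q /\ p)) = 1 − 0.354 = 0.646
~~((q & ~q) <-> (q /\ p)) /\ p = min(0.646, 0.816) = 0.646
~(~~((q & ~q) <-> (q /\ p)) /\ p) = 1 − 0.646 = 0.354

0.354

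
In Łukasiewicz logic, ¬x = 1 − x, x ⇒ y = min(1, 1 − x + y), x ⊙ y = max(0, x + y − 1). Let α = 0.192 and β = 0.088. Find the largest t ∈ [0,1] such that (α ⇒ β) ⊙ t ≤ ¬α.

0.912

α ⇒ β = min(1, 1 − 0.192 + 0.088) = min(1, 0.896) = 0.896
So the left factor is α ⇒ β = 0.896.
¬α = 1 − 0.192 = 0.808
So the right-hand bound is ¬α = 0.808.
The residuum of the Łukasiewicz t-norm gives the supremum: min(1, 1 − 0.896 + 0.808).
1 − 0.896 + 0.808 = 0.912, so t = min(1, 0.912) = 0.912.
Check: 0.896 ⊙ 0.912 = max(0, 0.808) = 0.808 ≤ 0.808.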